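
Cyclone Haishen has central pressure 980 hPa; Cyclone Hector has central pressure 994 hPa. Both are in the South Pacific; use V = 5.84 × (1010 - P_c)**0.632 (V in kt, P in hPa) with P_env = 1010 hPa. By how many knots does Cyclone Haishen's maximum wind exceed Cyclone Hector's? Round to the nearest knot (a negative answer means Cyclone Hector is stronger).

Cyclone Haishen: ΔP = 30; V ≈ 5.84 × 30^0.632 ≈ 50.11 kt.
Cyclone Hector: ΔP = 16; V ≈ 5.84 × 16^0.632 ≈ 33.68 kt.
Difference ≈ 50.11 − 33.68 = 16.43 → 16 kt.

16 kt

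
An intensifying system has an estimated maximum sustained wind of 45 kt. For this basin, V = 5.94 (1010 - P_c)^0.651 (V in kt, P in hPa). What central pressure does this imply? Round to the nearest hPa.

988 hPa

ΔP = (V / 5.94)^(1/0.651) = (45/5.94)^1.536.
45/5.94 = 7.576; 7.576^1.536 ≈ 22.43 hPa.
P_c = 1010 − 22.43 = 987.57 ≈ 988 hPa.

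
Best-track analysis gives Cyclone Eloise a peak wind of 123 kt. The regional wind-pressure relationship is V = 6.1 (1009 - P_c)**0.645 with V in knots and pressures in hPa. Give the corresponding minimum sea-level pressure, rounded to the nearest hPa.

ΔP = (V / 6.1)^(1/0.645) = (123/6.1)^1.550.
123/6.1 = 20.164; 20.164^1.550 ≈ 105.34 hPa.
P_c = 1009 − 105.34 = 903.66 ≈ 904 hPa.

904 hPa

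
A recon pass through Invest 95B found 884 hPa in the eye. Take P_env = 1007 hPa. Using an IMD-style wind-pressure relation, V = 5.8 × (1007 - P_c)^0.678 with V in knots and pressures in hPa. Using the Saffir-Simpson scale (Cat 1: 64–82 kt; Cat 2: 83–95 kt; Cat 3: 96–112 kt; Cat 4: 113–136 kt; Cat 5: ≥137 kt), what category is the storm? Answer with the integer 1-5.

5

ΔP = 1007 − 884 = 123 hPa.
V ≈ 5.8 × 123^0.678 = 5.8 × 26.12 ≈ 151 kt.
151 kt falls in the Category 5 band.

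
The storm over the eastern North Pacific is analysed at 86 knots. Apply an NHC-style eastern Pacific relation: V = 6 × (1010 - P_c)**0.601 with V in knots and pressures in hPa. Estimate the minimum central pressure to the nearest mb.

ΔP = (V / 6)^(1/0.601) = (86/6)^1.664.
86/6 = 14.333; 14.333^1.664 ≈ 83.95 mb.
P_c = 1010 − 83.95 = 926.05 ≈ 926 mb.

926 mb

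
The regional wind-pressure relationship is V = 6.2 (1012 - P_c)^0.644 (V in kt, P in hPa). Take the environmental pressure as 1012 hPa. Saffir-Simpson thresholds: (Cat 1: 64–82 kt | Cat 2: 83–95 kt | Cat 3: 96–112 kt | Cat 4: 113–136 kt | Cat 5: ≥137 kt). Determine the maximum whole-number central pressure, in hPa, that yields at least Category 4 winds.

Category 4 begins at V = 113 kt.
Required ΔP = (113/6.2)^(1/0.644) = 18.226^1.553 ≈ 90.70 hPa.
P_c ≤ 1012 − 90.70 = 921.30, so the highest integer P_c is 921 hPa.

921 hPa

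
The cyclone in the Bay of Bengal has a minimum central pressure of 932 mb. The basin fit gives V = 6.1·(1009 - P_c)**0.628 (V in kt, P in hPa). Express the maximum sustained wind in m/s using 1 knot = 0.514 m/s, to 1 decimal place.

48.0 m/s

ΔP = 1009 − 932 = 77 mb.
V ≈ 6.1 × 77^0.628 = 6.1 × 15.301 ≈ 93.335 kt.
93.335 × 0.514 ≈ 47.97 m/s → 48.0 m/s.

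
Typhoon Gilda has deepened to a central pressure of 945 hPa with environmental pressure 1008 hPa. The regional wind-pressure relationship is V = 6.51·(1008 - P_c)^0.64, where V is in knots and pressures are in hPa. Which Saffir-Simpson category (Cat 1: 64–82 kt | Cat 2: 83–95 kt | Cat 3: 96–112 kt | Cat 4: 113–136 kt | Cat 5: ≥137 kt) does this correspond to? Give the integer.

ΔP = 1008 − 945 = 63 hPa.
V ≈ 6.51 × 63^0.64 = 6.51 × 14.18 ≈ 92 kt.
92 kt falls in the Category 2 band.

2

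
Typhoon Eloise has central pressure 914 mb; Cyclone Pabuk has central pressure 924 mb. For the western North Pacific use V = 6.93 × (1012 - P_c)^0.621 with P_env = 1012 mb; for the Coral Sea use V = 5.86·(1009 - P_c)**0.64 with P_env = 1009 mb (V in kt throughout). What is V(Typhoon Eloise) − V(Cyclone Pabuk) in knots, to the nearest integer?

19 kt

Typhoon Eloise: ΔP = 98; V ≈ 6.93 × 98^0.621 ≈ 119.48 kt.
Cyclone Pabuk: ΔP = 85; V ≈ 5.86 × 85^0.64 ≈ 100.63 kt.
Difference ≈ 119.48 − 100.63 = 18.85 → 19 kt.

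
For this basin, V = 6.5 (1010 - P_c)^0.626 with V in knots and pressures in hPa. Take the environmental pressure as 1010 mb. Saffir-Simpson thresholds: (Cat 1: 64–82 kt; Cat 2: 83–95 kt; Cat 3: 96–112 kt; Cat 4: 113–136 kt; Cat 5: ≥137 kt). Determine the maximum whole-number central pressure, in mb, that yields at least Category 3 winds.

936 mb

Category 3 begins at V = 96 kt.
Required ΔP = (96/6.5)^(1/0.626) = 14.769^1.597 ≈ 73.79 mb.
P_c ≤ 1010 − 73.79 = 936.21, so the highest integer P_c is 936 mb.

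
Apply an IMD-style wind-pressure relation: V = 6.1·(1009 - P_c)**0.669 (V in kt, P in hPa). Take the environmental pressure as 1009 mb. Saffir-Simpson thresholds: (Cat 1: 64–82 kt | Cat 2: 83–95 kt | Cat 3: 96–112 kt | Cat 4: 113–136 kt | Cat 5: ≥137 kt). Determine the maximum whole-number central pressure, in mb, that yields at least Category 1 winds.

Category 1 begins at V = 64 kt.
Required ΔP = (64/6.1)^(1/0.669) = 10.492^1.495 ≈ 33.57 mb.
P_c ≤ 1009 − 33.57 = 975.43, so the highest integer P_c is 975 mb.

975 mb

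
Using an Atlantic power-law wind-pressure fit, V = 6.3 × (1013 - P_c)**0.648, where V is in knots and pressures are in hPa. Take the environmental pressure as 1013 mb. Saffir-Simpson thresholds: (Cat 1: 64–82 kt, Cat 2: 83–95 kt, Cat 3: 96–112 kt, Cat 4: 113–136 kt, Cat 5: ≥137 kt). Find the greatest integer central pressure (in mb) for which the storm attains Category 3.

946 mb

Category 3 begins at V = 96 kt.
Required ΔP = (96/6.3)^(1/0.648) = 15.238^1.543 ≈ 66.91 mb.
P_c ≤ 1013 − 66.91 = 946.09, so the highest integer P_c is 946 mb.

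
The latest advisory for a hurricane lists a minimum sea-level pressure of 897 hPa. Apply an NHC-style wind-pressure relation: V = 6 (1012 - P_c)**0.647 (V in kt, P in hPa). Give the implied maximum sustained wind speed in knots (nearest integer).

129 kt

ΔP = 1012 − 897 = 115 hPa.
115^0.647 ≈ 21.541.
V ≈ 6 × 21.541 ≈ 129.2 kt.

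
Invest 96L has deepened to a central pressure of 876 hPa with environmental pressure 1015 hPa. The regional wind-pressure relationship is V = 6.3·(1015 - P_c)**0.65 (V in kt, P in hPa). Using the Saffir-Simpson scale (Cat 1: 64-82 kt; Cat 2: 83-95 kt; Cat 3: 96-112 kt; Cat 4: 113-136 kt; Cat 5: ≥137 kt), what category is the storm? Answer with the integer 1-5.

5

ΔP = 1015 − 876 = 139 hPa.
V ≈ 6.3 × 139^0.65 = 6.3 × 24.71 ≈ 156 kt.
156 kt falls in the Category 5 band.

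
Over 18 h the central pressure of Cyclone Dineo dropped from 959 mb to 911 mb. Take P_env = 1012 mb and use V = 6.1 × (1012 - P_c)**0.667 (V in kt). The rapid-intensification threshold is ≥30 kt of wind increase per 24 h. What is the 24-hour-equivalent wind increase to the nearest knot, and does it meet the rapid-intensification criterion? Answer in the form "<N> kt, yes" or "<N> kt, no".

62 kt, yes

V₁: ΔP = 53, V ≈ 6.1 × 53^0.667 ≈ 86.18 kt.
V₂: ΔP = 101, V ≈ 6.1 × 101^0.667 ≈ 132.50 kt.
ΔV over 18 h = 46.32 kt → 24 h equivalent = 46.32 × 24/18 ≈ 61.76 kt.
62 kt ≥ 30 kt ⇒ rapid intensification.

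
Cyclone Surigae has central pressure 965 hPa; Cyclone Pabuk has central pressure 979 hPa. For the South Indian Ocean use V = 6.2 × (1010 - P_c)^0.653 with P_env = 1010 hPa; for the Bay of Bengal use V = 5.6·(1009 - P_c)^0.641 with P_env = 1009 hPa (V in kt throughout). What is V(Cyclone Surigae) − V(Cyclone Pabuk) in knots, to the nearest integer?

Cyclone Surigae: ΔP = 45; V ≈ 6.2 × 45^0.653 ≈ 74.46 kt.
Cyclone Pabuk: ΔP = 30; V ≈ 5.6 × 30^0.641 ≈ 49.55 kt.
Difference ≈ 74.46 − 49.55 = 24.91 → 25 kt.

25 kt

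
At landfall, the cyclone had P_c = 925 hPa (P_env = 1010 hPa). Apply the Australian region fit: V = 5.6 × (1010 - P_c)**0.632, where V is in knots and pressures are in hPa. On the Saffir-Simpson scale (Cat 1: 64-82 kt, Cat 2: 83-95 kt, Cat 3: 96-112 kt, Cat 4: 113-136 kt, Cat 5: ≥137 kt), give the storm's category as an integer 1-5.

ΔP = 1010 − 925 = 85 hPa.
V ≈ 5.6 × 85^0.632 = 5.6 × 16.57 ≈ 93 kt.
93 kt falls in the Category 2 band.

2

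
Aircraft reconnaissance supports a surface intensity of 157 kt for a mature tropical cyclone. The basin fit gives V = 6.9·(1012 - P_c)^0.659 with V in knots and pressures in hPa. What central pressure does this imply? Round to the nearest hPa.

ΔP = (V / 6.9)^(1/0.659) = (157/6.9)^1.517.
157/6.9 = 22.754; 22.754^1.517 ≈ 114.62 hPa.
P_c = 1012 − 114.62 = 897.38 ≈ 897 hPa.

897 hPa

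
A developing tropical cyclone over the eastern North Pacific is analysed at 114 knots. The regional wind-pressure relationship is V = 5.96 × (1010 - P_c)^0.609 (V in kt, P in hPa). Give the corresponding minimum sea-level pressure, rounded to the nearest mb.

ΔP = (V / 5.96)^(1/0.609) = (114/5.96)^1.642.
114/5.96 = 19.128; 19.128^1.642 ≈ 127.21 mb.
P_c = 1010 − 127.21 = 882.79 ≈ 883 mb.

883 mb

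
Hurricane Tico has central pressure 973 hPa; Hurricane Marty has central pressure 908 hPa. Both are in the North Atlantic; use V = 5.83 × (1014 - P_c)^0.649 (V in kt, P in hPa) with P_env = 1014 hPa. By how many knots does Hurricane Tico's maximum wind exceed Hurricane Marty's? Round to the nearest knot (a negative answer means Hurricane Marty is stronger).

-55 kt

Hurricane Tico: ΔP = 41; V ≈ 5.83 × 41^0.649 ≈ 64.92 kt.
Hurricane Marty: ΔP = 106; V ≈ 5.83 × 106^0.649 ≈ 120.25 kt.
Difference ≈ 64.92 − 120.25 = -55.33 → -55 kt.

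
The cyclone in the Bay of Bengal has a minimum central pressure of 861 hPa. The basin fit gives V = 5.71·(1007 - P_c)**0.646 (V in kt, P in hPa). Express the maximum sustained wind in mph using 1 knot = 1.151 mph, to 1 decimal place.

ΔP = 1007 − 861 = 146 hPa.
V ≈ 5.71 × 146^0.646 = 5.71 × 25.013 ≈ 142.826 kt.
142.826 × 1.151 ≈ 164.39 mph → 164.4 mph.

164.4 mph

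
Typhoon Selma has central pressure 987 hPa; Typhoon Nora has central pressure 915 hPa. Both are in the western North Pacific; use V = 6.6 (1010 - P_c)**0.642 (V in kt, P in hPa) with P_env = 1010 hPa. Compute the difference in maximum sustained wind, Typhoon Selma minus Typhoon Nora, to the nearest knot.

-73 kt

Typhoon Selma: ΔP = 23; V ≈ 6.6 × 23^0.642 ≈ 49.41 kt.
Typhoon Nora: ΔP = 95; V ≈ 6.6 × 95^0.642 ≈ 122.81 kt.
Difference ≈ 49.41 − 122.81 = -73.40 → -73 kt.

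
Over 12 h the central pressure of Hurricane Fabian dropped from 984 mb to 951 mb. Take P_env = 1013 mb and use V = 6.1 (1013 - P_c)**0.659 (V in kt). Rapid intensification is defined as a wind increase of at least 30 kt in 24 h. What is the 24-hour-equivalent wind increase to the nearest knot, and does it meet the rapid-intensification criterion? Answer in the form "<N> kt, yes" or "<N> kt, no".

73 kt, yes

V₁: ΔP = 29, V ≈ 6.1 × 29^0.659 ≈ 56.11 kt.
V₂: ΔP = 62, V ≈ 6.1 × 62^0.659 ≈ 92.58 kt.
ΔV over 12 h = 36.47 kt → 24 h equivalent = 36.47 × 24/12 ≈ 72.94 kt.
73 kt ≥ 30 kt ⇒ rapid intensification.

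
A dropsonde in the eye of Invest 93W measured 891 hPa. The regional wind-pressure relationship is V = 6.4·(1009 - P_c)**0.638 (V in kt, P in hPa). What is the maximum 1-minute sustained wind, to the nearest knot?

ΔP = 1009 − 891 = 118 hPa.
118^0.638 ≈ 20.983.
V ≈ 6.4 × 20.983 ≈ 134.3 kt.

134 kt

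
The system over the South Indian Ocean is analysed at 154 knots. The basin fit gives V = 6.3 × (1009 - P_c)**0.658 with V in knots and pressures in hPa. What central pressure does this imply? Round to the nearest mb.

ΔP = (V / 6.3)^(1/0.658) = (154/6.3)^1.520.
154/6.3 = 24.444; 24.444^1.520 ≈ 128.73 mb.
P_c = 1009 − 128.73 = 880.27 ≈ 880 mb.

880 mb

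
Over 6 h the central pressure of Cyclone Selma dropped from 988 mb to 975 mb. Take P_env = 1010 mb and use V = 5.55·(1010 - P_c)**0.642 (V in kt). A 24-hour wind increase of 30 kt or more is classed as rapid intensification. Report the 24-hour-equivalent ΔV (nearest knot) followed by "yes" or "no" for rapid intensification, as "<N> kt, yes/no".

56 kt, yes

V₁: ΔP = 22, V ≈ 5.55 × 22^0.642 ≈ 40.38 kt.
V₂: ΔP = 35, V ≈ 5.55 × 35^0.642 ≈ 54.40 kt.
ΔV over 6 h = 14.02 kt → 24 h equivalent = 14.02 × 24/6 ≈ 56.08 kt.
56 kt ≥ 30 kt ⇒ rapid intensification.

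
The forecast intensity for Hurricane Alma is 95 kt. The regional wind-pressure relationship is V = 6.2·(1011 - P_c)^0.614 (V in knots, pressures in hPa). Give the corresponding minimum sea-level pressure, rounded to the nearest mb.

ΔP = (V / 6.2)^(1/0.614) = (95/6.2)^1.629.
95/6.2 = 15.323; 15.323^1.629 ≈ 85.21 mb.
P_c = 1011 − 85.21 = 925.79 ≈ 926 mb.

926 mb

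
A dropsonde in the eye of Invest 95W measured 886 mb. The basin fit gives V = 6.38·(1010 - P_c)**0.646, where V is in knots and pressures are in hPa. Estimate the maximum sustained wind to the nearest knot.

144 kt

ΔP = 1010 − 886 = 124 mb.
124^0.646 ≈ 22.509.
V ≈ 6.38 × 22.509 ≈ 143.6 kt.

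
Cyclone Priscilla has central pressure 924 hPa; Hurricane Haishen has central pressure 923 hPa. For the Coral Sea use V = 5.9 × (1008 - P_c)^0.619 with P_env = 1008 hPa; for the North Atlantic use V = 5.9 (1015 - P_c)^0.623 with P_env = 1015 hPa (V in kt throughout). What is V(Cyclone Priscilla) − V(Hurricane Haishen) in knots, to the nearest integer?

Cyclone Priscilla: ΔP = 84; V ≈ 5.9 × 84^0.619 ≈ 91.62 kt.
Hurricane Haishen: ΔP = 92; V ≈ 5.9 × 92^0.623 ≈ 98.69 kt.
Difference ≈ 91.62 − 98.69 = -7.07 → -7 kt.

-7 kt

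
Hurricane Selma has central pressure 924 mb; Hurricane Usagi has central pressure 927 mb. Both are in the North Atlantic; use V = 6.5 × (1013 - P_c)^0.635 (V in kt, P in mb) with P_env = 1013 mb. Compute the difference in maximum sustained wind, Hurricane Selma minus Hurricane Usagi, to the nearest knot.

Hurricane Selma: ΔP = 89; V ≈ 6.5 × 89^0.635 ≈ 112.40 kt.
Hurricane Usagi: ΔP = 86; V ≈ 6.5 × 86^0.635 ≈ 109.98 kt.
Difference ≈ 112.40 − 109.98 = 2.42 → 2 kt.

2 kt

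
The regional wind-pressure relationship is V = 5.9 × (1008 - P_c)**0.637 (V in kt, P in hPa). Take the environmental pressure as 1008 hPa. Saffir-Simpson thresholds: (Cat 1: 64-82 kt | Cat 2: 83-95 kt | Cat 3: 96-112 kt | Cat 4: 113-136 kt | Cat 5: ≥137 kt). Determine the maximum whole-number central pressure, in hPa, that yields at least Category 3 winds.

Category 3 begins at V = 96 kt.
Required ΔP = (96/5.9)^(1/0.637) = 16.271^1.570 ≈ 79.75 hPa.
P_c ≤ 1008 − 79.75 = 928.25, so the highest integer P_c is 928 hPa.

928 hPa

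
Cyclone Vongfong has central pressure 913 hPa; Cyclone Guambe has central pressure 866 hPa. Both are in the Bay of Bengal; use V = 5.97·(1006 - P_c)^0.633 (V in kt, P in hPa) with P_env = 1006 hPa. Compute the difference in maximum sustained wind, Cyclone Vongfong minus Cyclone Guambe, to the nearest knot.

Cyclone Vongfong: ΔP = 93; V ≈ 5.97 × 93^0.633 ≈ 105.20 kt.
Cyclone Guambe: ΔP = 140; V ≈ 5.97 × 140^0.633 ≈ 136.29 kt.
Difference ≈ 105.20 − 136.29 = -31.09 → -31 kt.

-31 kt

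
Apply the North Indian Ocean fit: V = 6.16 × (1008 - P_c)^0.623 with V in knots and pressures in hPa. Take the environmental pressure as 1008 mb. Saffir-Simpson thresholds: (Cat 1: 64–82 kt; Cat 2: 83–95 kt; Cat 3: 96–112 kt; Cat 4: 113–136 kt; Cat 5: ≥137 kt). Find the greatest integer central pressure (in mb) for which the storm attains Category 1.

965 mb

Category 1 begins at V = 64 kt.
Required ΔP = (64/6.16)^(1/0.623) = 10.390^1.605 ≈ 42.83 mb.
P_c ≤ 1008 − 42.83 = 965.17, so the highest integer P_c is 965 mb.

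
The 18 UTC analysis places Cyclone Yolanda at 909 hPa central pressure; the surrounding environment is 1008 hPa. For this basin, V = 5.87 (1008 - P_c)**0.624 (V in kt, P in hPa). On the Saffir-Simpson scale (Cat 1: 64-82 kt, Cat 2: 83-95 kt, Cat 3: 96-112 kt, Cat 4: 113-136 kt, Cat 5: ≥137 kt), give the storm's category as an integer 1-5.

ΔP = 1008 − 909 = 99 hPa.
V ≈ 5.87 × 99^0.624 = 5.87 × 17.59 ≈ 103 kt.
103 kt falls in the Category 3 band.

3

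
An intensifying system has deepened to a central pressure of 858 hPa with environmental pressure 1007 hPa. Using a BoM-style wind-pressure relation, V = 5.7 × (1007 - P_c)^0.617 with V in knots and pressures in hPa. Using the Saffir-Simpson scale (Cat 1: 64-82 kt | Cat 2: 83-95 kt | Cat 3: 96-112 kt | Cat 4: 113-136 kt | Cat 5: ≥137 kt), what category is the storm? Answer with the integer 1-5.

4

ΔP = 1007 − 858 = 149 hPa.
V ≈ 5.7 × 149^0.617 = 5.7 × 21.92 ≈ 125 kt.
125 kt falls in the Category 4 band.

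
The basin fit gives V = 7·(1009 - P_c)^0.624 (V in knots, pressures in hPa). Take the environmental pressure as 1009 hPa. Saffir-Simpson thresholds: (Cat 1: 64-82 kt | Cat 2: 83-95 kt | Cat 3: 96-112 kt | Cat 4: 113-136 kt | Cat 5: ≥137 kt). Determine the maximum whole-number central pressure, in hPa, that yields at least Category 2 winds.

956 hPa

Category 2 begins at V = 83 kt.
Required ΔP = (83/7)^(1/0.624) = 11.857^1.603 ≈ 52.62 hPa.
P_c ≤ 1009 − 52.62 = 956.38, so the highest integer P_c is 956 hPa.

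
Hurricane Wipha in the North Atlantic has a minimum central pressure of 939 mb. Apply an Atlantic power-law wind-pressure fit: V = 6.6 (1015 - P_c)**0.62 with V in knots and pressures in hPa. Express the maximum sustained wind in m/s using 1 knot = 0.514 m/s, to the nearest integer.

50 m/s

ΔP = 1015 − 939 = 76 mb.
V ≈ 6.6 × 76^0.62 = 6.6 × 14.659 ≈ 96.749 kt.
96.749 × 0.514 ≈ 49.73 m/s → 50 m/s.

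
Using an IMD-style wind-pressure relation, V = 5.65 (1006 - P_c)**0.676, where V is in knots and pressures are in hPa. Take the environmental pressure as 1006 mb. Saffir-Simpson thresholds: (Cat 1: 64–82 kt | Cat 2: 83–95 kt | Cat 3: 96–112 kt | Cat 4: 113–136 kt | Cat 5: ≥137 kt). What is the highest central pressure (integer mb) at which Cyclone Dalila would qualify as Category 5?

894 mb

Category 5 begins at V = 137 kt.
Required ΔP = (137/5.65)^(1/0.676) = 24.248^1.479 ≈ 111.77 mb.
P_c ≤ 1006 − 111.77 = 894.23, so the highest integer P_c is 894 mb.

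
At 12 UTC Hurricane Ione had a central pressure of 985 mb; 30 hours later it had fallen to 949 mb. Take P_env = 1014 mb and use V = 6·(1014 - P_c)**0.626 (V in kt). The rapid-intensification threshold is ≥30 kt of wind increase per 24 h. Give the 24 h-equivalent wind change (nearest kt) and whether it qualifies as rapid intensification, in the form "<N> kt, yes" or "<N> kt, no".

V₁: ΔP = 29, V ≈ 6 × 29^0.626 ≈ 49.39 kt.
V₂: ΔP = 65, V ≈ 6 × 65^0.626 ≈ 81.85 kt.
ΔV over 30 h = 32.46 kt → 24 h equivalent = 32.46 × 24/30 ≈ 25.97 kt.
26 kt < 30 kt ⇒ not rapid intensification.

26 kt, no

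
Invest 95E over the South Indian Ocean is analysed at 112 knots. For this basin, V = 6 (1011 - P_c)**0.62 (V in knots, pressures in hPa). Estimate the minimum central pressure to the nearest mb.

899 mb

ΔP = (V / 6)^(1/0.62) = (112/6)^1.613.
112/6 = 18.667; 18.667^1.613 ≈ 112.23 mb.
P_c = 1011 − 112.23 = 898.77 ≈ 899 mb.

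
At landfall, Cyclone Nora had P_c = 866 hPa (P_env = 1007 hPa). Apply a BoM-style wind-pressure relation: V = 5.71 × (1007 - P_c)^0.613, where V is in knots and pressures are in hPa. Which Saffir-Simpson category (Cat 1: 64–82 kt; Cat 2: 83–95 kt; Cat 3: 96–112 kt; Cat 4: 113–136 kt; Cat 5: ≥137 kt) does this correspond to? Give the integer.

4

ΔP = 1007 − 866 = 141 hPa.
V ≈ 5.71 × 141^0.613 = 5.71 × 20.77 ≈ 119 kt.
119 kt falls in the Category 4 band.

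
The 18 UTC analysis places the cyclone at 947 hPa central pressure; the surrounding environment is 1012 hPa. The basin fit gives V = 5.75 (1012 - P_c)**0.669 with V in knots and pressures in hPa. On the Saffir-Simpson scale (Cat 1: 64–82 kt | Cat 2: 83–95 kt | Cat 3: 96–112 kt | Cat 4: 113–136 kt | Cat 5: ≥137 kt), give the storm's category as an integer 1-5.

ΔP = 1012 − 947 = 65 hPa.
V ≈ 5.75 × 65^0.669 = 5.75 × 16.32 ≈ 94 kt.
94 kt falls in the Category 2 band.

2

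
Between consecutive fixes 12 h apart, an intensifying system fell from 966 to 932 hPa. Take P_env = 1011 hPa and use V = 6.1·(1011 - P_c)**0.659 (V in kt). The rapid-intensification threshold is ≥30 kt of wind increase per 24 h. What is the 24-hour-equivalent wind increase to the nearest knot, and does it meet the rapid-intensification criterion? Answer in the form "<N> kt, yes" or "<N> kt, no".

67 kt, yes

V₁: ΔP = 45, V ≈ 6.1 × 45^0.659 ≈ 74.95 kt.
V₂: ΔP = 79, V ≈ 6.1 × 79^0.659 ≈ 108.61 kt.
ΔV over 12 h = 33.66 kt → 24 h equivalent = 33.66 × 24/12 ≈ 67.32 kt.
67 kt ≥ 30 kt ⇒ rapid intensification.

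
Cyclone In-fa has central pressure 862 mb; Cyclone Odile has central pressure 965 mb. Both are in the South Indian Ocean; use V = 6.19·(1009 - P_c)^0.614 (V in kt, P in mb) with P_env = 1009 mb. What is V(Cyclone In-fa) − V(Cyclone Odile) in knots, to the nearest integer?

69 kt

Cyclone In-fa: ΔP = 147; V ≈ 6.19 × 147^0.614 ≈ 132.56 kt.
Cyclone Odile: ΔP = 44; V ≈ 6.19 × 44^0.614 ≈ 63.21 kt.
Difference ≈ 132.56 − 63.21 = 69.35 → 69 kt.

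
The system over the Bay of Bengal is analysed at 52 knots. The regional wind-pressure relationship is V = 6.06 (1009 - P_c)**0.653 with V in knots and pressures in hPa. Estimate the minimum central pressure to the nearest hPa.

ΔP = (V / 6.06)^(1/0.653) = (52/6.06)^1.531.
52/6.06 = 8.581; 8.581^1.531 ≈ 26.89 hPa.
P_c = 1009 − 26.89 = 982.11 ≈ 982 hPa.

982 hPa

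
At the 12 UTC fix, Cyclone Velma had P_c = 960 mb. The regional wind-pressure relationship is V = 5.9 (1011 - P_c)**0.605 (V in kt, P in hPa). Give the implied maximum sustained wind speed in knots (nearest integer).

64 kt

ΔP = 1011 − 960 = 51 mb.
51^0.605 ≈ 10.791.
V ≈ 5.9 × 10.791 ≈ 63.7 kt.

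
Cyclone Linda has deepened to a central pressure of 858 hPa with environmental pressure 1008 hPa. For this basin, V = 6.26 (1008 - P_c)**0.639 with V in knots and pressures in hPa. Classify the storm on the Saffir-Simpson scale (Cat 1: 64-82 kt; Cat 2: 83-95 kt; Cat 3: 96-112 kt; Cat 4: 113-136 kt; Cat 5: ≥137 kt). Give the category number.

ΔP = 1008 − 858 = 150 hPa.
V ≈ 6.26 × 150^0.639 = 6.26 × 24.58 ≈ 154 kt.
154 kt falls in the Category 5 band.

5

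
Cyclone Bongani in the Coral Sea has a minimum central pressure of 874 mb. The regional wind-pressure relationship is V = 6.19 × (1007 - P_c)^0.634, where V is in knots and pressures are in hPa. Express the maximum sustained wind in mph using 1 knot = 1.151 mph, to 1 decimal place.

158.2 mph

ΔP = 1007 − 874 = 133 mb.
V ≈ 6.19 × 133^0.634 = 6.19 × 22.209 ≈ 137.471 kt.
137.471 × 1.151 ≈ 158.23 mph → 158.2 mph.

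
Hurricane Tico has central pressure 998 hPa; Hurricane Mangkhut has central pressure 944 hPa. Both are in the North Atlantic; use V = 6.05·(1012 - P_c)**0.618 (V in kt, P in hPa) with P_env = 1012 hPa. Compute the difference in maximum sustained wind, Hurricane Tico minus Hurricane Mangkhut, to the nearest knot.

-51 kt

Hurricane Tico: ΔP = 14; V ≈ 6.05 × 14^0.618 ≈ 30.91 kt.
Hurricane Mangkhut: ΔP = 68; V ≈ 6.05 × 68^0.618 ≈ 82.08 kt.
Difference ≈ 30.91 − 82.08 = -51.17 → -51 kt.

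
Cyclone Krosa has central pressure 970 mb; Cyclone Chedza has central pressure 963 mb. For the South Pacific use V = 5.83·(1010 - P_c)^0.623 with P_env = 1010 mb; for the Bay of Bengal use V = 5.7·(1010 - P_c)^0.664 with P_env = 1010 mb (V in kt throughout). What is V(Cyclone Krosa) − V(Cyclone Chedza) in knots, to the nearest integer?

-15 kt

Cyclone Krosa: ΔP = 40; V ≈ 5.83 × 40^0.623 ≈ 58.04 kt.
Cyclone Chedza: ΔP = 47; V ≈ 5.7 × 47^0.664 ≈ 73.48 kt.
Difference ≈ 58.04 − 73.48 = -15.44 → -15 kt.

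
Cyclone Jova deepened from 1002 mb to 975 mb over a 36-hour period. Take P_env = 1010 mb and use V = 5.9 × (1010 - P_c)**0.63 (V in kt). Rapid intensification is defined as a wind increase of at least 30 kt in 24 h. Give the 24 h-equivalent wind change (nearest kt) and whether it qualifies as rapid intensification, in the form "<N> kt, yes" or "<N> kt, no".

22 kt, no

V₁: ΔP = 8, V ≈ 5.9 × 8^0.63 ≈ 21.87 kt.
V₂: ΔP = 35, V ≈ 5.9 × 35^0.63 ≈ 55.41 kt.
ΔV over 36 h = 33.54 kt → 24 h equivalent = 33.54 × 24/36 ≈ 22.36 kt.
22 kt < 30 kt ⇒ not rapid intensification.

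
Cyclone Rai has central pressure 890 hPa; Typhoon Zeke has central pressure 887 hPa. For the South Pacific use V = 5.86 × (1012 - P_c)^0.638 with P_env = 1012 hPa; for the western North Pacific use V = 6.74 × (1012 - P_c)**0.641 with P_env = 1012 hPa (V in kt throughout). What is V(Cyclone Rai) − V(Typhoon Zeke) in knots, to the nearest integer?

Cyclone Rai: ΔP = 122; V ≈ 5.86 × 122^0.638 ≈ 125.60 kt.
Typhoon Zeke: ΔP = 125; V ≈ 6.74 × 125^0.641 ≈ 148.86 kt.
Difference ≈ 125.60 − 148.86 = -23.26 → -23 kt.

-23 kt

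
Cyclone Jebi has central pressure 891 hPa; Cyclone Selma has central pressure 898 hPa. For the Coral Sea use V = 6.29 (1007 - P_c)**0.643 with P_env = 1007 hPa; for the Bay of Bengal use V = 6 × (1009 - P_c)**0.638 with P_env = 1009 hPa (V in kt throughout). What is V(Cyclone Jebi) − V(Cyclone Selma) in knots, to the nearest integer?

Cyclone Jebi: ΔP = 116; V ≈ 6.29 × 116^0.643 ≈ 133.69 kt.
Cyclone Selma: ΔP = 111; V ≈ 6 × 111^0.638 ≈ 121.08 kt.
Difference ≈ 133.69 − 121.08 = 12.61 → 13 kt.

13 kt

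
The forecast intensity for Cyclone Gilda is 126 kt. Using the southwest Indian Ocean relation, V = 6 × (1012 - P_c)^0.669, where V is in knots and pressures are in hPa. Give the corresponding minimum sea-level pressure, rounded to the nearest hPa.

ΔP = (V / 6)^(1/0.669) = (126/6)^1.495.
126/6 = 21.000; 21.000^1.495 ≈ 94.71 hPa.
P_c = 1012 − 94.71 = 917.29 ≈ 917 hPa.

917 hPa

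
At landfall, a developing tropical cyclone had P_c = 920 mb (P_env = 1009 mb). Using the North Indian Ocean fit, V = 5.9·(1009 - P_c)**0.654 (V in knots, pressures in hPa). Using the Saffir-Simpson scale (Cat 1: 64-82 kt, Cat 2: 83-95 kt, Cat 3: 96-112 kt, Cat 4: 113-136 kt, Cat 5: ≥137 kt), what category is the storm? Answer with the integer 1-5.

3

ΔP = 1009 − 920 = 89 mb.
V ≈ 5.9 × 89^0.654 = 5.9 × 18.83 ≈ 111 kt.
111 kt falls in the Category 3 band.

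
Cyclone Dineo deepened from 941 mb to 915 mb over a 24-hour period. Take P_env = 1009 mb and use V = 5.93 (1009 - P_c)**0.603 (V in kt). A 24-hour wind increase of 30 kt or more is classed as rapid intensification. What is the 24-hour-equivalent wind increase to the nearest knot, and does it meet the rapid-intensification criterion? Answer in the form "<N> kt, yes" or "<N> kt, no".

16 kt, no

V₁: ΔP = 68, V ≈ 5.93 × 68^0.603 ≈ 75.52 kt.
V₂: ΔP = 94, V ≈ 5.93 × 94^0.603 ≈ 91.80 kt.
ΔV over 24 h = 16.28 kt → 24 h equivalent = 16.28 × 24/24 ≈ 16.28 kt.
16 kt < 30 kt ⇒ not rapid intensification.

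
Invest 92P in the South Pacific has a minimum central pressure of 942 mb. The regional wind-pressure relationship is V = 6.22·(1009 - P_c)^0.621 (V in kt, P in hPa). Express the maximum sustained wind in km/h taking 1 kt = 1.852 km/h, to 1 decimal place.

156.8 km/h

ΔP = 1009 − 942 = 67 mb.
V ≈ 6.22 × 67^0.621 = 6.22 × 13.614 ≈ 84.680 kt.
84.680 × 1.852 ≈ 156.83 km/h → 156.8 km/h.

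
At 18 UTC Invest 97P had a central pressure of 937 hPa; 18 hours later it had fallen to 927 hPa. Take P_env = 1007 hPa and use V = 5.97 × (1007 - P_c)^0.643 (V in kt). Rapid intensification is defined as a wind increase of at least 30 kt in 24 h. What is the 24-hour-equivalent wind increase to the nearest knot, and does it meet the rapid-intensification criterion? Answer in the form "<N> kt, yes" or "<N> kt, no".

V₁: ΔP = 70, V ≈ 5.97 × 70^0.643 ≈ 91.70 kt.
V₂: ΔP = 80, V ≈ 5.97 × 80^0.643 ≈ 99.92 kt.
ΔV over 18 h = 8.22 kt → 24 h equivalent = 8.22 × 24/18 ≈ 10.96 kt.
11 kt < 30 kt ⇒ not rapid intensification.

11 kt, no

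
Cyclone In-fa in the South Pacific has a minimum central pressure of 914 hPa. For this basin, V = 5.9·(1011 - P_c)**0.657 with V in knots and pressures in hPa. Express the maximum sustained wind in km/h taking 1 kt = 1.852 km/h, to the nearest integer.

221 km/h

ΔP = 1011 − 914 = 97 hPa.
V ≈ 5.9 × 97^0.657 = 5.9 × 20.198 ≈ 119.168 kt.
119.168 × 1.852 ≈ 220.70 km/h → 221 km/h.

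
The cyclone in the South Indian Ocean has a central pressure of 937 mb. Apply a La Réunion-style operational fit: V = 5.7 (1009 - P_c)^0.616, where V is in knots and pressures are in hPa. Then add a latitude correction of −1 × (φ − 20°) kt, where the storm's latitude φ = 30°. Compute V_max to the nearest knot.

ΔP = 1009 − 937 = 72 mb.
72^0.616 ≈ 13.935.
V ≈ 5.7 × 13.935 ≈ 79.4 kt.
Latitude correction: −1 × (30 − 20) = -10 kt.
Corrected V ≈ 69.4 kt → 69 kt.

69 kt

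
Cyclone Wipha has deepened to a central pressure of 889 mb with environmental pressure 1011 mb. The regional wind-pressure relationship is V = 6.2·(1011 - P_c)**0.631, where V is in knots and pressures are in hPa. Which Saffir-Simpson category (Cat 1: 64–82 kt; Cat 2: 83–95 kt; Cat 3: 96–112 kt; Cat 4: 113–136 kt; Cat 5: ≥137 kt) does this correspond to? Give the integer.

ΔP = 1011 − 889 = 122 mb.
V ≈ 6.2 × 122^0.631 = 6.2 × 20.72 ≈ 128 kt.
128 kt falls in the Category 4 band.

4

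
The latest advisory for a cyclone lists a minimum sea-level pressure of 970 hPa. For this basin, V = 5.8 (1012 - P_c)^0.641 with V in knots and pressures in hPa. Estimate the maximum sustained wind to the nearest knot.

64 kt

ΔP = 1012 − 970 = 42 hPa.
42^0.641 ≈ 10.977.
V ≈ 5.8 × 10.977 ≈ 63.7 kt.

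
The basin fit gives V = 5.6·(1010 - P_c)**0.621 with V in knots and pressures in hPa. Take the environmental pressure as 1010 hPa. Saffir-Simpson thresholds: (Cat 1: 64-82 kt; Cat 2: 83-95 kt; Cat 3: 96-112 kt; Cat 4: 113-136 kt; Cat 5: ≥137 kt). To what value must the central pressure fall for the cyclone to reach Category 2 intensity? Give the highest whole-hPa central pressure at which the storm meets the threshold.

933 hPa

Category 2 begins at V = 83 kt.
Required ΔP = (83/5.6)^(1/0.621) = 14.821^1.610 ≈ 76.82 hPa.
P_c ≤ 1010 − 76.82 = 933.18, so the highest integer P_c is 933 hPa.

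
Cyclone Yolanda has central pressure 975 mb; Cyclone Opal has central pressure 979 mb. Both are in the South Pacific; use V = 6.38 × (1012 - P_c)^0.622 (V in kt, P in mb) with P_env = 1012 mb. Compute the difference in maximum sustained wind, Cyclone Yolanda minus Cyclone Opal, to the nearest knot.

4 kt

Cyclone Yolanda: ΔP = 37; V ≈ 6.38 × 37^0.622 ≈ 60.29 kt.
Cyclone Opal: ΔP = 33; V ≈ 6.38 × 33^0.622 ≈ 56.15 kt.
Difference ≈ 60.29 − 56.15 = 4.14 → 4 kt.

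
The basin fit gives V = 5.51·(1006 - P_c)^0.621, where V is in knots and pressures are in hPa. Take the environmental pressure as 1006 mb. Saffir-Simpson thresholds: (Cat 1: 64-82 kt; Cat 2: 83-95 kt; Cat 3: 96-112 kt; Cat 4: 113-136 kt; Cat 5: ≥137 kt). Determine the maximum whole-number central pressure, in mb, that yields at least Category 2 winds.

Category 2 begins at V = 83 kt.
Required ΔP = (83/5.51)^(1/0.621) = 15.064^1.610 ≈ 78.85 mb.
P_c ≤ 1006 − 78.85 = 927.15, so the highest integer P_c is 927 mb.

927 mb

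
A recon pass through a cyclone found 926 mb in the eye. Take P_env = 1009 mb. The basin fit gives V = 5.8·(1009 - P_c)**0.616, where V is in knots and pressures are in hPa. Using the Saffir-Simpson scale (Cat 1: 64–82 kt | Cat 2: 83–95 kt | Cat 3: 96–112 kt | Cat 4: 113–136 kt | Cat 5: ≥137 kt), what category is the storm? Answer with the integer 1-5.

ΔP = 1009 − 926 = 83 mb.
V ≈ 5.8 × 83^0.616 = 5.8 × 15.21 ≈ 88 kt.
88 kt falls in the Category 2 band.

2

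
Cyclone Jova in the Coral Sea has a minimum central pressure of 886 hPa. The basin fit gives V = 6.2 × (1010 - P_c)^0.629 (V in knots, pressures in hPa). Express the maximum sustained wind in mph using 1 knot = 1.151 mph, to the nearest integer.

148 mph

ΔP = 1010 − 886 = 124 hPa.
V ≈ 6.2 × 124^0.629 = 6.2 × 20.738 ≈ 128.574 kt.
128.574 × 1.151 ≈ 147.99 mph → 148 mph.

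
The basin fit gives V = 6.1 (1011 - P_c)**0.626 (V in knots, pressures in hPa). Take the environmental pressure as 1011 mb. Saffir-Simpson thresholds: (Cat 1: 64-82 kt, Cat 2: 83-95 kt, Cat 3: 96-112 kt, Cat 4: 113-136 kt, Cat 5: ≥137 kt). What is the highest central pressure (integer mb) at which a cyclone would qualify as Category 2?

Category 2 begins at V = 83 kt.
Required ΔP = (83/6.1)^(1/0.626) = 13.607^1.597 ≈ 64.73 mb.
P_c ≤ 1011 − 64.73 = 946.27, so the highest integer P_c is 946 mb.

946 mb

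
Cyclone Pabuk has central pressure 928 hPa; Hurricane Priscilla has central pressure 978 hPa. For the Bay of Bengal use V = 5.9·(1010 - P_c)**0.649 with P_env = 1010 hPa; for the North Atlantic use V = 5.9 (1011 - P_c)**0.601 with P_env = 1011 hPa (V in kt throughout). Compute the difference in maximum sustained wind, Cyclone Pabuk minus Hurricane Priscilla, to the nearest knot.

55 kt

Cyclone Pabuk: ΔP = 82; V ≈ 5.9 × 82^0.649 ≈ 103.02 kt.
Hurricane Priscilla: ΔP = 33; V ≈ 5.9 × 33^0.601 ≈ 48.25 kt.
Difference ≈ 103.02 − 48.25 = 54.77 → 55 kt.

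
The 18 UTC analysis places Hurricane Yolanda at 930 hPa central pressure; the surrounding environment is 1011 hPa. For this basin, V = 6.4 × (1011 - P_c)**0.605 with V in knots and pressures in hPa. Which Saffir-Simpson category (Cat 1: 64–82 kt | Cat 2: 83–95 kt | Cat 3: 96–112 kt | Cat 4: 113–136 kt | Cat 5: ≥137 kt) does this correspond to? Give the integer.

2

ΔP = 1011 − 930 = 81 hPa.
V ≈ 6.4 × 81^0.605 = 6.4 × 14.28 ≈ 91 kt.
91 kt falls in the Category 2 band.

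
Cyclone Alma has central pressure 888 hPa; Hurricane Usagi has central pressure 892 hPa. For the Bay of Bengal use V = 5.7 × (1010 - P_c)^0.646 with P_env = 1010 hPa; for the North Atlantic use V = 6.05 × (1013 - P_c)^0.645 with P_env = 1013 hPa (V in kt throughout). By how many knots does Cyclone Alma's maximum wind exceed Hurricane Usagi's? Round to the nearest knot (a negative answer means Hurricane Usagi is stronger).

Cyclone Alma: ΔP = 122; V ≈ 5.7 × 122^0.646 ≈ 126.96 kt.
Hurricane Usagi: ΔP = 121; V ≈ 6.05 × 121^0.645 ≈ 133.40 kt.
Difference ≈ 126.96 − 133.40 = -6.44 → -6 kt.

-6 kt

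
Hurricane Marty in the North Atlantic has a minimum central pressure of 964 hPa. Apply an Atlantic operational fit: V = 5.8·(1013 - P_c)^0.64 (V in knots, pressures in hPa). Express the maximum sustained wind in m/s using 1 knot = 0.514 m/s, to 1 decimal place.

ΔP = 1013 − 964 = 49 hPa.
V ≈ 5.8 × 49^0.64 = 5.8 × 12.071 ≈ 70.009 kt.
70.009 × 0.514 ≈ 35.98 m/s → 36.0 m/s.

36.0 m/s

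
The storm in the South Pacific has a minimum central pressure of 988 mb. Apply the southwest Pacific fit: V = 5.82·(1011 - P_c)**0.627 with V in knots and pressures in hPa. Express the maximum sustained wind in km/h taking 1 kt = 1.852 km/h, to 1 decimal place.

77.0 km/h

ΔP = 1011 − 988 = 23 mb.
V ≈ 5.82 × 23^0.627 = 5.82 × 7.142 ≈ 41.565 kt.
41.565 × 1.852 ≈ 76.98 km/h → 77.0 km/h.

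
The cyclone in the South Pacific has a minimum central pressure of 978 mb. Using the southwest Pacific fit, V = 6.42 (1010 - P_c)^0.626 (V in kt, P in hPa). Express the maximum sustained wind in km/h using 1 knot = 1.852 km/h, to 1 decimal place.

104.1 km/h

ΔP = 1010 − 978 = 32 mb.
V ≈ 6.42 × 32^0.626 = 6.42 × 8.754 ≈ 56.203 kt.
56.203 × 1.852 ≈ 104.09 km/h → 104.1 km/h.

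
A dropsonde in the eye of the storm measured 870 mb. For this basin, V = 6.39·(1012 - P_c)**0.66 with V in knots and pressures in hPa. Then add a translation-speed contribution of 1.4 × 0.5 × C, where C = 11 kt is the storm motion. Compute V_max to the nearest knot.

ΔP = 1012 − 870 = 142 mb.
142^0.66 ≈ 26.334.
V ≈ 6.39 × 26.334 ≈ 168.3 kt.
Translation term: 1.4 × 0.5 × 11 = 7.7 kt.
Corrected V ≈ 176 kt → 176 kt.

176 kt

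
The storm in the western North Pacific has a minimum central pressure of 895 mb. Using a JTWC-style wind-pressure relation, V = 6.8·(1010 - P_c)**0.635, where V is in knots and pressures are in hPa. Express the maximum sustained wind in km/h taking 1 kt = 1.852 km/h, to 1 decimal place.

256.3 km/h

ΔP = 1010 − 895 = 115 mb.
V ≈ 6.8 × 115^0.635 = 6.8 × 20.349 ≈ 138.373 kt.
138.373 × 1.852 ≈ 256.27 km/h → 256.3 km/h.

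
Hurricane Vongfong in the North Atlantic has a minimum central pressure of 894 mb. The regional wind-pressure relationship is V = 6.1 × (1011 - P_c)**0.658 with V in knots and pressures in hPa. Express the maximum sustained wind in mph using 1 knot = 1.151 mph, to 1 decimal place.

ΔP = 1011 − 894 = 117 mb.
V ≈ 6.1 × 117^0.658 = 6.1 × 22.954 ≈ 140.022 kt.
140.022 × 1.151 ≈ 161.17 mph → 161.2 mph.

161.2 mph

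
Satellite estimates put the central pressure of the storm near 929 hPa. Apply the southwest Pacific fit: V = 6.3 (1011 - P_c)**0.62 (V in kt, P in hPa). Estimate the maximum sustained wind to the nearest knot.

ΔP = 1011 − 929 = 82 hPa.
82^0.62 ≈ 15.366.
V ≈ 6.3 × 15.366 ≈ 96.8 kt.

97 kt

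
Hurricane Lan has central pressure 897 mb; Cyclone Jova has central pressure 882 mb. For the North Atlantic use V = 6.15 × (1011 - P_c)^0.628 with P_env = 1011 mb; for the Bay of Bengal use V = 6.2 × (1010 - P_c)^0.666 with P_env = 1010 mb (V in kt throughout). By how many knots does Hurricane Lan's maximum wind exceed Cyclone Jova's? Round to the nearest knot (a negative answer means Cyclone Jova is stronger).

-37 kt

Hurricane Lan: ΔP = 114; V ≈ 6.15 × 114^0.628 ≈ 120.40 kt.
Cyclone Jova: ΔP = 128; V ≈ 6.2 × 128^0.666 ≈ 156.96 kt.
Difference ≈ 120.40 − 156.96 = -36.56 → -37 kt.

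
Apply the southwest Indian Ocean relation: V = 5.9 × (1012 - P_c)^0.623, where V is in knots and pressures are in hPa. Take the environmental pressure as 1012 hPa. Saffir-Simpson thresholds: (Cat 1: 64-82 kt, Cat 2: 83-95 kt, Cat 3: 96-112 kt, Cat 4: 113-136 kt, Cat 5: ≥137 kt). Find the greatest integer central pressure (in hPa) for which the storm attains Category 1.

Category 1 begins at V = 64 kt.
Required ΔP = (64/5.9)^(1/0.623) = 10.847^1.605 ≈ 45.90 hPa.
P_c ≤ 1012 − 45.90 = 966.10, so the highest integer P_c is 966 hPa.

966 hPa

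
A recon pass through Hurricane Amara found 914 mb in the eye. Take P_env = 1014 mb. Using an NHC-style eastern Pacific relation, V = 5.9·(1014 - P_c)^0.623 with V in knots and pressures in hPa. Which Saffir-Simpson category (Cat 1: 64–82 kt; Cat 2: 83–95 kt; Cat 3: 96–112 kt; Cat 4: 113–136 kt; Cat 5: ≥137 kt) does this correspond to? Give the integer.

3

ΔP = 1014 − 914 = 100 mb.
V ≈ 5.9 × 100^0.623 = 5.9 × 17.62 ≈ 104 kt.
104 kt falls in the Category 3 band.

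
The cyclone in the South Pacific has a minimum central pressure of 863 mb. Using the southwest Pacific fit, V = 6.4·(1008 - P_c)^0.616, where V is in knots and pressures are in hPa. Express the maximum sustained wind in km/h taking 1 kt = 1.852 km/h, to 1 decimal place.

254.2 km/h

ΔP = 1008 − 863 = 145 mb.
V ≈ 6.4 × 145^0.616 = 6.4 × 21.449 ≈ 137.272 kt.
137.272 × 1.852 ≈ 254.23 km/h → 254.2 km/h.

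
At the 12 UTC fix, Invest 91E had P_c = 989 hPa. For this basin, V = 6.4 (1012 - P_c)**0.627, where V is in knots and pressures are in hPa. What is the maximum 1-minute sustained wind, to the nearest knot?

46 kt

ΔP = 1012 − 989 = 23 hPa.
23^0.627 ≈ 7.142.
V ≈ 6.4 × 7.142 ≈ 45.7 kt.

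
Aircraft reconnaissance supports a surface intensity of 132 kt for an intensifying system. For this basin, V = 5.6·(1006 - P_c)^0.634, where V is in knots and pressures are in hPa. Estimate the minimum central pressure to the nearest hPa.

ΔP = (V / 5.6)^(1/0.634) = (132/5.6)^1.577.
132/5.6 = 23.571; 23.571^1.577 ≈ 146.10 hPa.
P_c = 1006 − 146.10 = 859.90 ≈ 860 hPa.

860 hPa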